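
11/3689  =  11/3689 = 0.00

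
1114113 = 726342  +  387771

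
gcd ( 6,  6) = 6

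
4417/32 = 4417/32 = 138.03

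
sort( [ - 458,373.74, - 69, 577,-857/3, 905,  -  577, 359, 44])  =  [ - 577, -458, - 857/3, -69, 44,359, 373.74, 577, 905 ] 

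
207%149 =58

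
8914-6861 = 2053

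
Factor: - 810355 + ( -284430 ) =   -  5^1  *  347^1*631^1 = - 1094785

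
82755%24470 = 9345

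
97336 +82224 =179560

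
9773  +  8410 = 18183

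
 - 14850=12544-27394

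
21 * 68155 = 1431255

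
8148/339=2716/113 = 24.04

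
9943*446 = 4434578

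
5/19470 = 1/3894 = 0.00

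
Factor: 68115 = 3^1*5^1*19^1*239^1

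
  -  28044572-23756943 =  - 51801515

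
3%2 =1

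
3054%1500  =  54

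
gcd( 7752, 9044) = 1292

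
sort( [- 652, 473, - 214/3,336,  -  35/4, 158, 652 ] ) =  [ - 652, - 214/3, - 35/4,  158,336,473,652]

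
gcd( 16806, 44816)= 5602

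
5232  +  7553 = 12785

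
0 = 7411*0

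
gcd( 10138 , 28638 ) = 74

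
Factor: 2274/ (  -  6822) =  - 3^(-1) = - 1/3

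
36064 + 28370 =64434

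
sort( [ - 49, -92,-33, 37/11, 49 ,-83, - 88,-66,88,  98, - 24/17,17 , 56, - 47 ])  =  [- 92, - 88, - 83, - 66, - 49 ,-47 , - 33, - 24/17, 37/11,17,  49, 56,  88,  98] 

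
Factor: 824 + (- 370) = 454 = 2^1*227^1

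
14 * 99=1386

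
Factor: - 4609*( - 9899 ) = 45624491 = 11^1*19^1 *419^1*521^1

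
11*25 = 275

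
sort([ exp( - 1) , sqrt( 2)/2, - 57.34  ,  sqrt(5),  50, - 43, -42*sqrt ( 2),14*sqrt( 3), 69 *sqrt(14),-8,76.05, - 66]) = [-66, - 42*sqrt(2),-57.34,-43, - 8, exp (  -  1),sqrt(2 ) /2,sqrt(5 ),14*sqrt(3 ), 50, 76.05,69*sqrt ( 14)]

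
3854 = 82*47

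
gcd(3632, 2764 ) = 4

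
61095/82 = 745 + 5/82 =745.06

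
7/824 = 7/824 = 0.01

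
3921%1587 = 747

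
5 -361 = -356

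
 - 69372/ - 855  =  7708/95 = 81.14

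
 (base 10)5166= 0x142E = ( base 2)1010000101110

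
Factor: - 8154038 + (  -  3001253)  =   - 7^2*97^1*2347^1 = - 11155291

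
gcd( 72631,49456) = 1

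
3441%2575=866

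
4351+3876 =8227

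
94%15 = 4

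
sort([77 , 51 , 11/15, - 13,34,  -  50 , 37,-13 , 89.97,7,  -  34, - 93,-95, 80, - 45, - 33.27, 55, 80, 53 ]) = [ - 95, - 93,-50, - 45,  -  34,-33.27 ,-13, - 13, 11/15, 7, 34, 37, 51, 53,55 , 77,80, 80,  89.97 ]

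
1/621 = 1/621 = 0.00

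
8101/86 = 94 + 17/86 =94.20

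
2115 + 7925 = 10040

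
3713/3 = 3713/3= 1237.67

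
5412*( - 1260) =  - 6819120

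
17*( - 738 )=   -  12546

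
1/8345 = 1/8345 = 0.00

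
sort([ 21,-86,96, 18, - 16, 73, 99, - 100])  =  [ - 100, - 86 , - 16, 18, 21, 73,96,99 ]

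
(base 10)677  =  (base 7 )1655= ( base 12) 485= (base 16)2a5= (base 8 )1245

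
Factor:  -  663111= - 3^2*73679^1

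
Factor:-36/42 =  - 6/7 = - 2^1*3^1*7^ ( - 1) 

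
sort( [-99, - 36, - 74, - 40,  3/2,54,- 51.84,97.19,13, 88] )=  [ - 99,  -  74, - 51.84,-40,  -  36,3/2,13, 54, 88,97.19]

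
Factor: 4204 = 2^2*1051^1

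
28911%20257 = 8654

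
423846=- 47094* ( -9) 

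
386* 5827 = 2249222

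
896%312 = 272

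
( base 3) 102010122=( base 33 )7EW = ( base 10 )8117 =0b1111110110101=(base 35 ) 6lw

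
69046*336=23199456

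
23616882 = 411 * 57462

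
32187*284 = 9141108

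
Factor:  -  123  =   - 3^1*41^1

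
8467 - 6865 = 1602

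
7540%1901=1837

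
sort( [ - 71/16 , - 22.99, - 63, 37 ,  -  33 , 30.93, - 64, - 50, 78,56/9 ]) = [ - 64, - 63, - 50, - 33,-22.99, - 71/16, 56/9, 30.93, 37, 78 ]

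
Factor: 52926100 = 2^2 * 5^2 * 17^1* 163^1 *191^1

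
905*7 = 6335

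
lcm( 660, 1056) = 5280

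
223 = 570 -347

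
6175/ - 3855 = - 2  +  307/771 = - 1.60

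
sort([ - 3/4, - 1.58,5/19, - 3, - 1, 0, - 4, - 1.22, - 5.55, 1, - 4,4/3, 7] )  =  [ - 5.55 , - 4, - 4 , - 3, - 1.58, - 1.22,-1,-3/4, 0,  5/19,1,4/3,  7]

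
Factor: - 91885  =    -  5^1*17^1* 23^1*47^1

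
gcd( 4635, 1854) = 927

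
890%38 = 16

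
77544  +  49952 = 127496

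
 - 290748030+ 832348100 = 541600070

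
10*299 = 2990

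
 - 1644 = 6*( - 274)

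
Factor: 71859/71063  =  3^1*17^1 * 179^( - 1 ) *397^( - 1 )*1409^1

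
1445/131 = 1445/131 = 11.03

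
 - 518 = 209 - 727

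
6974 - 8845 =-1871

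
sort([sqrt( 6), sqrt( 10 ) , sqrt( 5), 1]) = [1,  sqrt(5), sqrt( 6),sqrt( 10 ) ]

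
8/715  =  8/715 =0.01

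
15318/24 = 638 + 1/4 = 638.25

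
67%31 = 5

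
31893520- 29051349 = 2842171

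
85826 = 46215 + 39611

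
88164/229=384+228/229=385.00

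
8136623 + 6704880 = 14841503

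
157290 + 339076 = 496366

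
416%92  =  48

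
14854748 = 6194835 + 8659913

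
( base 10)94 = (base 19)4I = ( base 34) 2q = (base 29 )37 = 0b1011110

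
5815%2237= 1341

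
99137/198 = 99137/198 = 500.69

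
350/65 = 5 + 5/13 = 5.38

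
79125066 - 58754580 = 20370486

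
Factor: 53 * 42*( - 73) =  - 162498 = - 2^1 * 3^1*7^1 * 53^1 * 73^1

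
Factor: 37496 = 2^3*43^1*109^1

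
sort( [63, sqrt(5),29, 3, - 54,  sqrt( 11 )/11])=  [-54,sqrt(11 )/11,sqrt(5),3,29,63 ] 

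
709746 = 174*4079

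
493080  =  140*3522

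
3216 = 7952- 4736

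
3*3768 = 11304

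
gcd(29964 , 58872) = 132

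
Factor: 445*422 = 2^1*5^1*89^1*211^1 = 187790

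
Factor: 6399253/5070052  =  2^( - 2)*7^2*13^( - 1)*73^1*1789^1*97501^( - 1 ) 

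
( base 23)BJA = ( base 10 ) 6266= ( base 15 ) 1CCB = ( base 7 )24161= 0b1100001111010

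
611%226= 159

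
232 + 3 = 235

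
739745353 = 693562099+46183254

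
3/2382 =1/794 = 0.00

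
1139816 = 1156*986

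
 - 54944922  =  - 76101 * 722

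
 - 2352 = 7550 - 9902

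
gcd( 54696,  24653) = 1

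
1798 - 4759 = - 2961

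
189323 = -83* ( - 2281)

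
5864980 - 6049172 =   -  184192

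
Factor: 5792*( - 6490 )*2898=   -  108936051840 = - 2^7*3^2*5^1*7^1*11^1*23^1*59^1*  181^1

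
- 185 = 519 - 704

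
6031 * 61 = 367891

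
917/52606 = 917/52606  =  0.02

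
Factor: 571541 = 571541^1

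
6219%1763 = 930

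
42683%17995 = 6693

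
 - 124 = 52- 176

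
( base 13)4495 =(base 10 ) 9586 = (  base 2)10010101110010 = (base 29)BBG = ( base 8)22562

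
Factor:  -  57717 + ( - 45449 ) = -103166 = -2^1*7^1* 7369^1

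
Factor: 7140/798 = 2^1 * 5^1*17^1 * 19^( - 1)=170/19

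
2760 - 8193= - 5433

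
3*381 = 1143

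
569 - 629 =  - 60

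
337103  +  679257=1016360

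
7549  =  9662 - 2113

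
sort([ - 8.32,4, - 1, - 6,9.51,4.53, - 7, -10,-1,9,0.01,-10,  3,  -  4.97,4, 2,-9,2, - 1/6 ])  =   [ - 10, - 10, - 9, - 8.32 ,-7,-6,  -  4.97, - 1, - 1, - 1/6,0.01,2,2  ,  3,4,4,4.53,9, 9.51 ]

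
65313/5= 13062+3/5 = 13062.60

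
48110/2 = 24055 = 24055.00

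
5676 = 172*33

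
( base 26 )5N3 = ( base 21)90c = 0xF8D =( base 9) 5413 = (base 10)3981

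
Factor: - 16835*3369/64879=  - 3^1 * 5^1*7^1* 13^1*37^1*1123^1*64879^( - 1)  =  - 56717115/64879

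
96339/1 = 96339  =  96339.00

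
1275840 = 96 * 13290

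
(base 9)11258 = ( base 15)2355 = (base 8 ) 16521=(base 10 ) 7505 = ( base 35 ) 64F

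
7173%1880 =1533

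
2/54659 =2/54659= 0.00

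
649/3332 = 649/3332 =0.19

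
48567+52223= 100790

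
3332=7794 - 4462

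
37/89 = 37/89=0.42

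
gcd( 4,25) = 1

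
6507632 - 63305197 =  - 56797565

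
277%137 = 3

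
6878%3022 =834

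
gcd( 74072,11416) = 8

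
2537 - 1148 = 1389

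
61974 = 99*626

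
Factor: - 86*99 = - 2^1*3^2*11^1* 43^1 =- 8514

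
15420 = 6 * 2570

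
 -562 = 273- 835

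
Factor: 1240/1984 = 5/8 = 2^ ( - 3)*5^1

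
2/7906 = 1/3953 = 0.00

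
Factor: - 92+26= - 2^1*3^1*11^1  =  - 66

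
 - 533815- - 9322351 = 8788536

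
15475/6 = 15475/6 = 2579.17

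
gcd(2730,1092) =546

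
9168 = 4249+4919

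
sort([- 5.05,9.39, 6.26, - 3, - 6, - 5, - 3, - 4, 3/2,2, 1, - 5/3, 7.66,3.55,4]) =[- 6, - 5.05, - 5 , - 4 , - 3, - 3,  -  5/3, 1, 3/2, 2, 3.55,4, 6.26,7.66,9.39 ]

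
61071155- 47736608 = 13334547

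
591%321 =270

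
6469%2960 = 549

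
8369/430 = 19 + 199/430 = 19.46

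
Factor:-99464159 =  - 99464159^1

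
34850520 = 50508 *690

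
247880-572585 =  - 324705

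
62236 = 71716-9480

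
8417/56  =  150  +  17/56 = 150.30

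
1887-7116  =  -5229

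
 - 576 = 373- 949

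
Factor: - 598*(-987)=590226  =  2^1*3^1*7^1*13^1*23^1*47^1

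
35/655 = 7/131 = 0.05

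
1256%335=251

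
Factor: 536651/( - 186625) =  - 5^( - 3)*1493^ ( - 1 )*536651^1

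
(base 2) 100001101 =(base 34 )7v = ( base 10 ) 269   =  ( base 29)98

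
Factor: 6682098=2^1* 3^1*23^1*41^1 * 1181^1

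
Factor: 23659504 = 2^4*11^1*179^1*751^1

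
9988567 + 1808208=11796775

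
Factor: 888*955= 848040 = 2^3*3^1*5^1*37^1*191^1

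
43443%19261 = 4921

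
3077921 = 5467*563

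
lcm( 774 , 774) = 774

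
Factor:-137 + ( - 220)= - 3^1*7^1*17^1  =  -  357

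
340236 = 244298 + 95938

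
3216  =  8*402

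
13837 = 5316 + 8521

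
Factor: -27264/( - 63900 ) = 32/75 = 2^5*3^ ( - 1)*5^( - 2)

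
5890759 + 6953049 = 12843808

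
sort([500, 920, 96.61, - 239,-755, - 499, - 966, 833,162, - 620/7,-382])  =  [ - 966,-755, - 499,-382, - 239, - 620/7, 96.61,162, 500,833, 920] 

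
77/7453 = 77/7453 = 0.01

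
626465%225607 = 175251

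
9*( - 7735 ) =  - 69615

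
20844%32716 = 20844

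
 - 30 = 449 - 479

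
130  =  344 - 214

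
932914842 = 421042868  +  511871974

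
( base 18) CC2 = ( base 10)4106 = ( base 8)10012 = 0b1000000001010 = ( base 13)1B3B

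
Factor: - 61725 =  - 3^1*5^2*823^1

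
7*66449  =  465143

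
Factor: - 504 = -2^3*3^2*7^1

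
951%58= 23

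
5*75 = 375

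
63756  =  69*924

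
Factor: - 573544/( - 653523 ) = 2^3*3^( -1) * 13^( - 2 )* 1289^( - 1)*71693^1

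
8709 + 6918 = 15627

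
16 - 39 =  - 23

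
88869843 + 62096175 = 150966018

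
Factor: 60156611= 60156611^1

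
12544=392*32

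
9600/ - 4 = -2400/1  =  -2400.00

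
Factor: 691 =691^1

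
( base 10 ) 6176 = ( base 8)14040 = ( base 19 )H21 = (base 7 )24002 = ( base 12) 36a8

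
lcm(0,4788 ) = 0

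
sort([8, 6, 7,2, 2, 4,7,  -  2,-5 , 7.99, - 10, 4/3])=[ - 10,-5, - 2,4/3,2,2, 4 , 6,7,7, 7.99, 8 ]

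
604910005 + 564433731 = 1169343736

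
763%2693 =763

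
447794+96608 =544402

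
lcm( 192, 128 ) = 384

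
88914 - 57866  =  31048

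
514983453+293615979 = 808599432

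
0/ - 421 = 0/1 = - 0.00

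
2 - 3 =-1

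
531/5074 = 9/86 = 0.10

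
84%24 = 12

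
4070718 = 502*8109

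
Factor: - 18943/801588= - 19/804  =  - 2^( - 2)*3^(-1 )*19^1*67^( - 1 ) 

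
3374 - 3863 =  - 489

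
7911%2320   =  951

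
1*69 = 69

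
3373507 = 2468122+905385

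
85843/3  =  28614 + 1/3 = 28614.33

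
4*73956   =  295824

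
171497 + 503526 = 675023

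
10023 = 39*257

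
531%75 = 6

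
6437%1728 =1253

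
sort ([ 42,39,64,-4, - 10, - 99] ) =[ - 99, - 10, - 4,39, 42 , 64 ] 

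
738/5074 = 369/2537 =0.15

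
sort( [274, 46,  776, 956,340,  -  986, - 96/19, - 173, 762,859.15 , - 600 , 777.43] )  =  [-986, -600, - 173, -96/19 , 46, 274,340, 762  ,  776,777.43, 859.15  ,  956] 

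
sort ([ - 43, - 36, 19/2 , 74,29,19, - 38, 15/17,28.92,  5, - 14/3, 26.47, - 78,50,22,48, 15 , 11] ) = [ -78 ,-43, - 38, - 36, - 14/3,15/17,  5 , 19/2,  11,15,  19, 22  ,  26.47, 28.92, 29,48, 50, 74 ] 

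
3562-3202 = 360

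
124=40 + 84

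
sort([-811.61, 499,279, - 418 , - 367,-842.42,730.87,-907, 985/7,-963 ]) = [ - 963, - 907, - 842.42 , - 811.61, - 418, - 367 , 985/7, 279, 499 , 730.87 ] 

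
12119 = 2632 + 9487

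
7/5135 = 7/5135 = 0.00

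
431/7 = 61+4/7= 61.57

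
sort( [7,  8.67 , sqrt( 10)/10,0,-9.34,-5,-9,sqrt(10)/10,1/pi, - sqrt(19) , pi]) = [ - 9.34,-9, -5,-sqrt ( 19), 0,sqrt ( 10)/10, sqrt( 10)/10, 1/pi,  pi,7, 8.67 ]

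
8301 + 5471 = 13772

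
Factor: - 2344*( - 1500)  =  2^5*3^1*5^3*293^1 = 3516000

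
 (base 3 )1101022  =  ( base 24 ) 1HN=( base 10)1007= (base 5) 13012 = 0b1111101111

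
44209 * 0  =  0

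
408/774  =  68/129 = 0.53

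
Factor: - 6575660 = - 2^2 * 5^1*7^1*13^1*3613^1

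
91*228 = 20748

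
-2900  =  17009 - 19909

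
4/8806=2/4403 = 0.00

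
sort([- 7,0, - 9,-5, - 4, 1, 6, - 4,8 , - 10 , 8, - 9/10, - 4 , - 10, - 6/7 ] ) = [ - 10,-10, - 9,-7 , - 5, - 4,-4, - 4,-9/10 , -6/7,  0 , 1,6, 8,8]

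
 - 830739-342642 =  - 1173381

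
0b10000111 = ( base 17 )7G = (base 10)135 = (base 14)99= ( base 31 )4B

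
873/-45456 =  - 1+ 14861/15152 = - 0.02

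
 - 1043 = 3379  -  4422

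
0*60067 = 0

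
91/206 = 91/206 = 0.44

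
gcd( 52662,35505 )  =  3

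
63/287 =9/41=0.22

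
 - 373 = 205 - 578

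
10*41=410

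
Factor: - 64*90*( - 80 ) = 2^11 * 3^2*5^2 = 460800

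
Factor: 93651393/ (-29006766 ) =-31217131/9668922 = - 2^(-1)*3^ (-1)*11^1*71^( - 1)*983^1*2887^1*22697^ (-1)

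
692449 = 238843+453606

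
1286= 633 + 653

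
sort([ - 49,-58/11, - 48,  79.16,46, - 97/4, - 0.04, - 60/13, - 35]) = [ - 49, -48, -35,- 97/4, - 58/11, - 60/13, - 0.04 , 46, 79.16 ]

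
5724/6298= 2862/3149 = 0.91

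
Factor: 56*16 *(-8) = - 7168 = - 2^10*7^1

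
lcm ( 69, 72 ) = 1656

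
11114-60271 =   -  49157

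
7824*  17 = 133008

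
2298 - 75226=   -  72928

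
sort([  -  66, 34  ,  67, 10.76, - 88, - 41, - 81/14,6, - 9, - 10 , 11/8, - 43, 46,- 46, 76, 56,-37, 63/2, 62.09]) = [ - 88,-66, - 46, -43,-41,  -  37,-10, - 9,-81/14, 11/8,6, 10.76, 63/2, 34, 46, 56 , 62.09, 67, 76 ] 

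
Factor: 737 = 11^1*67^1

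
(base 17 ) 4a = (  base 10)78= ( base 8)116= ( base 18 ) 46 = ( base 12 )66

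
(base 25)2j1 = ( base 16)6be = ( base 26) 2ea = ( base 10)1726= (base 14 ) 8b4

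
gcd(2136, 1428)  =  12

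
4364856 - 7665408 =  - 3300552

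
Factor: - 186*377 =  -2^1 * 3^1*13^1*29^1*31^1=-70122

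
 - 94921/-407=233 + 90/407= 233.22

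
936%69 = 39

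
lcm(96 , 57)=1824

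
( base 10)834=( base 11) 699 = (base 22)1fk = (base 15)3a9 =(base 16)342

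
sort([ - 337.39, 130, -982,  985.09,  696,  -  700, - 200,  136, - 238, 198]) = [ - 982,-700,-337.39,-238,-200, 130,136, 198, 696, 985.09]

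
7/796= 7/796 = 0.01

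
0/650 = 0 = 0.00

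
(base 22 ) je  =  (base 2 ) 110110000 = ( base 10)432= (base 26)gg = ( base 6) 2000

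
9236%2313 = 2297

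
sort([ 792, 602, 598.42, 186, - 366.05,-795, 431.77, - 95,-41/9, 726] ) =[-795,-366.05, - 95,- 41/9,186,  431.77, 598.42,602, 726, 792] 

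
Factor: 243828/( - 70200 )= - 521/150 = - 2^( - 1)*3^(-1 )*5^ ( - 2 )*521^1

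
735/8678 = 735/8678 = 0.08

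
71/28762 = 71/28762= 0.00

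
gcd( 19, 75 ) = 1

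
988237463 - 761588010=226649453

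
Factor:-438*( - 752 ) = 329376= 2^5* 3^1*47^1 *73^1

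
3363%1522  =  319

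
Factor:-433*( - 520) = 2^3 * 5^1*13^1*433^1 = 225160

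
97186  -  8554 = 88632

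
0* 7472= 0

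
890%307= 276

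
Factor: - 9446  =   - 2^1*4723^1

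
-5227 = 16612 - 21839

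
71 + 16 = 87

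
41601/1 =41601 = 41601.00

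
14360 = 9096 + 5264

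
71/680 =71/680=0.10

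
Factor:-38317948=- 2^2*541^1*17707^1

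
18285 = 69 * 265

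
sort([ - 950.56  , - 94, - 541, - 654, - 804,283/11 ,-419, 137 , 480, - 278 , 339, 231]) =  [ - 950.56,  -  804 ,  -  654  , - 541, - 419, - 278, - 94, 283/11, 137,231 , 339,480] 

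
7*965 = 6755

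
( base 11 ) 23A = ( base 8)435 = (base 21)dc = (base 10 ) 285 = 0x11d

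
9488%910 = 388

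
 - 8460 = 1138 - 9598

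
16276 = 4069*4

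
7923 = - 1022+8945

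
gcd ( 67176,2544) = 24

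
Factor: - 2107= - 7^2*43^1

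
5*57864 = 289320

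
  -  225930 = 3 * ( - 75310)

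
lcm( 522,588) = 51156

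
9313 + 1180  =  10493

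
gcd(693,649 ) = 11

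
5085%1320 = 1125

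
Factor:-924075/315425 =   -  3^3 * 11^( - 1) * 31^(  -  1 )*37^1  =  -999/341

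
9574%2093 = 1202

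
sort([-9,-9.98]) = [ - 9.98,-9 ] 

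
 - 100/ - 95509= 100/95509 =0.00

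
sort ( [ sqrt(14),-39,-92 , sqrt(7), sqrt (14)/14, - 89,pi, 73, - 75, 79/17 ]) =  [-92,  -  89, - 75, - 39,  sqrt(14)/14, sqrt ( 7),pi, sqrt ( 14), 79/17,73 ]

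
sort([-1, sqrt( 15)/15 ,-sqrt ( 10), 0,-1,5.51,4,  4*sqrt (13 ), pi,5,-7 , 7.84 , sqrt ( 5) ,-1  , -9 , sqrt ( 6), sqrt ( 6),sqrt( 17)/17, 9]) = [-9, - 7,-sqrt(10),-1 , - 1 , - 1, 0,  sqrt( 17 ) /17,sqrt(15 )/15,sqrt( 5 ), sqrt( 6),sqrt(6 ), pi,4,  5, 5.51, 7.84,9 , 4*sqrt( 13)]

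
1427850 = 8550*167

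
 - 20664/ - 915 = 6888/305 = 22.58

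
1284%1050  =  234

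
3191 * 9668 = 30850588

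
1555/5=311 =311.00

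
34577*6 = 207462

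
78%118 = 78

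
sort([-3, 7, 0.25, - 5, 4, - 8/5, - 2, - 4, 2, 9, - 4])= [ - 5, - 4, - 4, - 3,-2,- 8/5, 0.25, 2,4,7, 9 ] 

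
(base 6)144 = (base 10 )64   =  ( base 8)100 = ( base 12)54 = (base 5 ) 224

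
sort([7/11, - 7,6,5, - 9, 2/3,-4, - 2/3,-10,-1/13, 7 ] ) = [ - 10,  -  9, - 7, - 4,-2/3,-1/13, 7/11,  2/3, 5,  6, 7]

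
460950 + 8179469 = 8640419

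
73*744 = 54312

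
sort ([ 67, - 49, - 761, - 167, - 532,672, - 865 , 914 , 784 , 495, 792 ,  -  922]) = [-922,  -  865, - 761, - 532, - 167, - 49,67,495, 672, 784,792, 914 ]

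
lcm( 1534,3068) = 3068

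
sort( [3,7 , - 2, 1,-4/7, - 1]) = [ - 2,  -  1, - 4/7, 1, 3, 7]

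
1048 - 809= 239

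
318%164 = 154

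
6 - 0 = 6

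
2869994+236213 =3106207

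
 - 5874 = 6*( - 979)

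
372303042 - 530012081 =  - 157709039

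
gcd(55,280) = 5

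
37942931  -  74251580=  -  36308649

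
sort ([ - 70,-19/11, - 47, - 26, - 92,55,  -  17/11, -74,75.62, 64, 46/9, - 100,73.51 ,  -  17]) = [ - 100, - 92, - 74, - 70, - 47, - 26, - 17, - 19/11, - 17/11,46/9 , 55,64,73.51,75.62 ]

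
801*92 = 73692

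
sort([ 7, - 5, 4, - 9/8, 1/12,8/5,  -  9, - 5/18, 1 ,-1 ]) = [ - 9, - 5 , - 9/8,-1,-5/18,1/12,1,  8/5, 4, 7]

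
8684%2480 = 1244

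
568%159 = 91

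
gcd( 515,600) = 5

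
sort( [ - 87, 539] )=[ - 87, 539 ]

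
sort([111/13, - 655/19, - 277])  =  [ - 277, - 655/19, 111/13]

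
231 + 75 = 306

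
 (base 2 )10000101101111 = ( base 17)1ca8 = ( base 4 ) 2011233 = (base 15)2809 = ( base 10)8559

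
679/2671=679/2671 = 0.25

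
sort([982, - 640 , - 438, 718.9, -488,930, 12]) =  [ - 640, - 488, - 438,12, 718.9, 930,982 ]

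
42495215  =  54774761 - 12279546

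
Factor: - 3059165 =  - 5^1*611833^1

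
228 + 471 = 699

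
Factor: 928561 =928561^1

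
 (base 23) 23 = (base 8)61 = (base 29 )1k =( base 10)49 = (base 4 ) 301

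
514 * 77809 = 39993826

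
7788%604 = 540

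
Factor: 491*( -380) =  - 186580= -2^2 * 5^1*19^1*491^1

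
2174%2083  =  91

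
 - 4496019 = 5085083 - 9581102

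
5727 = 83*69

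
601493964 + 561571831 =1163065795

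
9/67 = 9/67= 0.13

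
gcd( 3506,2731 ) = 1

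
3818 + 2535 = 6353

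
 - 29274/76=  - 14637/38  =  - 385.18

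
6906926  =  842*8203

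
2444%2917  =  2444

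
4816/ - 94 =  - 2408/47 = - 51.23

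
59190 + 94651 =153841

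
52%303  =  52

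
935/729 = 935/729 = 1.28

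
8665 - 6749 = 1916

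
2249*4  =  8996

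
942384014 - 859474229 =82909785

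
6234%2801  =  632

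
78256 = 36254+42002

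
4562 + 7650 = 12212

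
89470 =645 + 88825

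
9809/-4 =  - 2453+3/4 = -2452.25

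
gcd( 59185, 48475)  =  35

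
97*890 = 86330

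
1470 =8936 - 7466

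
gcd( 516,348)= 12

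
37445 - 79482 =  - 42037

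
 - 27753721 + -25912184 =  - 53665905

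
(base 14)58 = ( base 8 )116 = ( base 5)303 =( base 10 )78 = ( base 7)141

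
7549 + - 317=7232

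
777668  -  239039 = 538629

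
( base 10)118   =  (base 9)141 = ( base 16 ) 76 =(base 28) 46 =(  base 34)3g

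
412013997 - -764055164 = 1176069161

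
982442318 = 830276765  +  152165553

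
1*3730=3730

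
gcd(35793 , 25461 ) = 369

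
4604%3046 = 1558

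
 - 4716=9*(  -  524) 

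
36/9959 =36/9959 = 0.00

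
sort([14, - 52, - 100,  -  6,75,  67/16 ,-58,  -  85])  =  [ - 100, - 85,-58, - 52, - 6, 67/16,14, 75] 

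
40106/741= 54 + 92/741 = 54.12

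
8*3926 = 31408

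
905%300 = 5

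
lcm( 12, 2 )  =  12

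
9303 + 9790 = 19093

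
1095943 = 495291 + 600652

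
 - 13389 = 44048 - 57437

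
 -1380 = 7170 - 8550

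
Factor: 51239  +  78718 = 129957 = 3^1*43319^1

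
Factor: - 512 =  - 2^9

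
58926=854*69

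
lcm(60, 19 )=1140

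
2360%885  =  590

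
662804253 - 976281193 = - 313476940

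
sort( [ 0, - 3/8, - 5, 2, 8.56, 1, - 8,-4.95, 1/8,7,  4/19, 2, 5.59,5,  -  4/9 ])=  [ - 8, - 5, - 4.95, - 4/9, - 3/8, 0,1/8, 4/19, 1, 2, 2, 5, 5.59,7, 8.56] 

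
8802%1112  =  1018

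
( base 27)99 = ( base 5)2002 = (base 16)FC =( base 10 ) 252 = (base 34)7e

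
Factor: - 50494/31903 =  - 2^1 * 61^( - 1)*523^( - 1) * 25247^1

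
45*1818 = 81810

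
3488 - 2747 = 741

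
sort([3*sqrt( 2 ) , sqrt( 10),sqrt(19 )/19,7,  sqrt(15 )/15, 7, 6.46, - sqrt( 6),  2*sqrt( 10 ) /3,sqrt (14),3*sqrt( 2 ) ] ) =[ - sqrt(6 ),sqrt(19)/19 , sqrt( 15 ) /15, 2 * sqrt( 10 ) /3,sqrt( 10),  sqrt( 14 ) , 3*sqrt( 2),  3 *sqrt( 2),  6.46,7,7 ] 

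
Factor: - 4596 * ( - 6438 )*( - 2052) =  - 2^5*3^5*19^1*29^1*37^1*383^1 =-60716726496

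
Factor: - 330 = -2^1*3^1*5^1 * 11^1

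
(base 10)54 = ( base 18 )30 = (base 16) 36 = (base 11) 4A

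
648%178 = 114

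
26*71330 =1854580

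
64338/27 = 2382 + 8/9 = 2382.89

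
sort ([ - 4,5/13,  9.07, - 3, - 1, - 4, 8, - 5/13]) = [ - 4, - 4, - 3, - 1, - 5/13, 5/13, 8, 9.07] 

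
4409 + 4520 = 8929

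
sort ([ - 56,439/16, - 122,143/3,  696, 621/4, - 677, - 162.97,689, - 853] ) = [-853,-677, - 162.97,  -  122,  -  56, 439/16, 143/3,  621/4,689,696] 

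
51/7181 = 51/7181 = 0.01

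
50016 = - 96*(  -  521 ) 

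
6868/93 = 6868/93=73.85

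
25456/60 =6364/15 = 424.27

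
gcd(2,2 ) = 2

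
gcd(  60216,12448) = 8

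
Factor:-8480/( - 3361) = 2^5*5^1*53^1*3361^( - 1)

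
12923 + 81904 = 94827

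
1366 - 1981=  -615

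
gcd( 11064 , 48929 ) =1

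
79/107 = 79/107 = 0.74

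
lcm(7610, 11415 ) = 22830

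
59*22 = 1298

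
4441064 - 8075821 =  - 3634757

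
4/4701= 4/4701 = 0.00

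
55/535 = 11/107 =0.10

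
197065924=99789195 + 97276729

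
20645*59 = 1218055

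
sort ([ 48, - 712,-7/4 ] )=[ - 712, - 7/4, 48]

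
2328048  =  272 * 8559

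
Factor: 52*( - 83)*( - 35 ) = 151060= 2^2*5^1 *7^1*13^1*83^1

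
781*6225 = 4861725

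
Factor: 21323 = 21323^1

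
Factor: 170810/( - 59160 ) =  - 2^( - 2)*3^( - 1 )*17^( - 1) * 19^1*31^1 = - 589/204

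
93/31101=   31/10367 = 0.00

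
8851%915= 616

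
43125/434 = 99 + 159/434 =99.37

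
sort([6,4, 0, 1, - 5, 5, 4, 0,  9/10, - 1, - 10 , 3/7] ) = [-10, - 5,-1,0,0,  3/7,9/10,1, 4, 4, 5, 6 ] 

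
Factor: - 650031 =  - 3^1*43^1*5039^1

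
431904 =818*528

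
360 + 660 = 1020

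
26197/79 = 331+48/79 = 331.61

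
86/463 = 86/463 = 0.19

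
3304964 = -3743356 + 7048320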